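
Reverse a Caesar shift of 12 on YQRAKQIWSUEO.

MEFOYEWKGISC

Y(24): 24−12=12 → M
Q(16): 16−12=4 → E
R(17): 17−12=5 → F
A(0): 0−12=-12≡14 → O
K(10): 10−12=-2≡24 → Y
Q(16): 16−12=4 → E
I(8): 8−12=-4≡22 → W
W(22): 22−12=10 → K
S(18): 18−12=6 → G
U(20): 20−12=8 → I
E(4): 4−12=-8≡18 → S
O(14): 14−12=2 → C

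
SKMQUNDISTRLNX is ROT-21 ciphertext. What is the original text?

S(18): 18−21=-3≡23 → X
K(10): 10−21=-11≡15 → P
M(12): 12−21=-9≡17 → R
Q(16): 16−21=-5≡21 → V
U(20): 20−21=-1≡25 → Z
N(13): 13−21=-8≡18 → S
D(3): 3−21=-18≡8 → I
I(8): 8−21=-13≡13 → N
S(18): 18−21=-3≡23 → X
T(19): 19−21=-2≡24 → Y
R(17): 17−21=-4≡22 → W
L(11): 11−21=-10≡16 → Q
N(13): 13−21=-8≡18 → S
X(23): 23−21=2 → C

XPRVZSINXYWQSC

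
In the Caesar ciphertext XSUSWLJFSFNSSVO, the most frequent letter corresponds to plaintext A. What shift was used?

18

The most frequent ciphertext letter is S (appears 5 times).
S is position 18; A is position 0.
Shift = 18.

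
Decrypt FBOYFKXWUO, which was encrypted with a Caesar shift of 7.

F(5): 5−7=-2≡24 → Y
B(1): 1−7=-6≡20 → U
O(14): 14−7=7 → H
Y(24): 24−7=17 → R
F(5): 5−7=-2≡24 → Y
K(10): 10−7=3 → D
X(23): 23−7=16 → Q
W(22): 22−7=15 → P
U(20): 20−7=13 → N
O(14): 14−7=7 → H

YUHRYDQPNH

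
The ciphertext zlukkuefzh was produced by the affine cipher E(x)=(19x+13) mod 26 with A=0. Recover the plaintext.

cezttzfqcm

The inverse of 19 mod 26 is 11, since 19·11=209≡1. Apply D(y)=11·(y−13) mod 26:
z(25): 11·(25−13)=132≡2 → c
l(11): 11·(11−13)=-22≡4 → e
u(20): 11·(20−13)=77≡25 → z
k(10): 11·(10−13)=-33≡19 → t
k(10): 11·(10−13)=-33≡19 → t
u(20): 11·(20−13)=77≡25 → z
e(4): 11·(4−13)=-99≡5 → f
f(5): 11·(5−13)=-88≡16 → q
z(25): 11·(25−13)=132≡2 → c
h(7): 11·(7−13)=-66≡12 → m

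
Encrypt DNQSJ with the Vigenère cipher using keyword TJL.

Repeat the key across the message: TJLTJ
D(3)+T(19): 22 → W
N(13)+J(9): 22 → W
Q(16)+L(11): 27≡1 → B
S(18)+T(19): 37≡11 → L
J(9)+J(9): 18 → S

WWBLS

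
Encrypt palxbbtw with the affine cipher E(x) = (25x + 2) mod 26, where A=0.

ncrfbbjg

p(15): 25·15+2=377≡13 → n
a(0): 25·0+2=2 → c
l(11): 25·11+2=277≡17 → r
x(23): 25·23+2=577≡5 → f
b(1): 25·1+2=27≡1 → b
b(1): 25·1+2=27≡1 → b
t(19): 25·19+2=477≡9 → j
w(22): 25·22+2=552≡6 → g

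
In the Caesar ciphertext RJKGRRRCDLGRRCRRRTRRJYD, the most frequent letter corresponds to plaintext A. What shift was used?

The most frequent ciphertext letter is R (appears 11 times).
R is position 17; A is position 0.
Shift = 17.

17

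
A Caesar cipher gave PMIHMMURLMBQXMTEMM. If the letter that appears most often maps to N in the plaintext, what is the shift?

The most frequent ciphertext letter is M (appears 7 times).
M is position 12; N is position 13.
Shift = -1≡25.

25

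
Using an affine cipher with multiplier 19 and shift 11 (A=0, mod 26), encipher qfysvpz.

q(16): 19·16+11=315≡3 → d
f(5): 19·5+11=106≡2 → c
y(24): 19·24+11=467≡25 → z
s(18): 19·18+11=353≡15 → p
v(21): 19·21+11=410≡20 → u
p(15): 19·15+11=296≡10 → k
z(25): 19·25+11=486≡18 → s

dczpuks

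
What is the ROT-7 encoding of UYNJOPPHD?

U(20): 20+7=27≡1 → B
Y(24): 24+7=31≡5 → F
N(13): 13+7=20 → U
J(9): 9+7=16 → Q
O(14): 14+7=21 → V
P(15): 15+7=22 → W
P(15): 15+7=22 → W
H(7): 7+7=14 → O
D(3): 3+7=10 → K

BFUQVWWOK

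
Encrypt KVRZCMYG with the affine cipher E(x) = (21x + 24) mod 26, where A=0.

AXRDOQIU

K(10): 21·10+24=234≡0 → A
V(21): 21·21+24=465≡23 → X
R(17): 21·17+24=381≡17 → R
Z(25): 21·25+24=549≡3 → D
C(2): 21·2+24=66≡14 → O
M(12): 21·12+24=276≡16 → Q
Y(24): 21·24+24=528≡8 → I
G(6): 21·6+24=150≡20 → U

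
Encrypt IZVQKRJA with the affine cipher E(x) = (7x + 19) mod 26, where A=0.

XMKBLIET

I(8): 7·8+19=75≡23 → X
Z(25): 7·25+19=194≡12 → M
V(21): 7·21+19=166≡10 → K
Q(16): 7·16+19=131≡1 → B
K(10): 7·10+19=89≡11 → L
R(17): 7·17+19=138≡8 → I
J(9): 7·9+19=82≡4 → E
A(0): 7·0+19=19 → T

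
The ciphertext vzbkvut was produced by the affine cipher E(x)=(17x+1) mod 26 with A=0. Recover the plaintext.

sgazsvy

The inverse of 17 mod 26 is 23, since 17·23=391≡1. Apply D(y)=23·(y−1) mod 26:
v(21): 23·(21−1)=460≡18 → s
z(25): 23·(25−1)=552≡6 → g
b(1): 23·(1−1)=0 → a
k(10): 23·(10−1)=207≡25 → z
v(21): 23·(21−1)=460≡18 → s
u(20): 23·(20−1)=437≡21 → v
t(19): 23·(19−1)=414≡24 → y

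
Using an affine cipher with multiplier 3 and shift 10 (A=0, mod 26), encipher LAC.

L(11): 3·11+10=43≡17 → R
A(0): 3·0+10=10 → K
C(2): 3·2+10=16 → Q

RKQ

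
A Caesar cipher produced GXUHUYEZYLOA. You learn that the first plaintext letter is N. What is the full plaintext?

NEBOBFLGFSVH

From the crib: G(6)−N(13)=-7≡19, so the shift is 19.
Subtract 19 from each ciphertext letter:
G(6): 6−19=-13≡13 → N
X(23): 23−19=4 → E
U(20): 20−19=1 → B
H(7): 7−19=-12≡14 → O
U(20): 20−19=1 → B
Y(24): 24−19=5 → F
E(4): 4−19=-15≡11 → L
Z(25): 25−19=6 → G
Y(24): 24−19=5 → F
L(11): 11−19=-8≡18 → S
O(14): 14−19=-5≡21 → V
A(0): 0−19=-19≡7 → H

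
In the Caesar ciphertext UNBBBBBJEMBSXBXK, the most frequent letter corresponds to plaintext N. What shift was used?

14

The most frequent ciphertext letter is B (appears 7 times).
B is position 1; N is position 13.
Shift = -12≡14.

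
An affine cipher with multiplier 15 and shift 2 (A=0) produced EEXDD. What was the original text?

The inverse of 15 mod 26 is 7, since 15·7=105≡1. Apply D(y)=7·(y−2) mod 26:
E(4): 7·(4−2)=14 → O
E(4): 7·(4−2)=14 → O
X(23): 7·(23−2)=147≡17 → R
D(3): 7·(3−2)=7 → H
D(3): 7·(3−2)=7 → H

OORHH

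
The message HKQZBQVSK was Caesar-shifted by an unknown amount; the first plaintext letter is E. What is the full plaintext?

From the crib: H(7)−E(4)=3, so the shift is 3.
Subtract 3 from each ciphertext letter:
H(7): 7−3=4 → E
K(10): 10−3=7 → H
Q(16): 16−3=13 → N
Z(25): 25−3=22 → W
B(1): 1−3=-2≡24 → Y
Q(16): 16−3=13 → N
V(21): 21−3=18 → S
S(18): 18−3=15 → P
K(10): 10−3=7 → H

EHNWYNSPH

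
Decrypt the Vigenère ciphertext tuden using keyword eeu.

Repeat the key across the ciphertext: eeuee
t(19)−e(4): 15 → p
u(20)−e(4): 16 → q
d(3)−u(20): -17≡9 → j
e(4)−e(4): 0 → a
n(13)−e(4): 9 → j

pqjaj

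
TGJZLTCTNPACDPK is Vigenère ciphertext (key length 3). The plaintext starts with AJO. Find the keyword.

TXV

Subtract each crib letter from the matching ciphertext letter (mod 26):
T(19)−A(0)=19 → T
G(6)−J(9)=-3≡23 → X
J(9)−O(14)=-5≡21 → V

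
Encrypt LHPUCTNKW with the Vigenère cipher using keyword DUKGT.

OBZAVWHUC

Repeat the key across the message: DUKGTDUKG
L(11)+D(3): 14 → O
H(7)+U(20): 27≡1 → B
P(15)+K(10): 25 → Z
U(20)+G(6): 26≡0 → A
C(2)+T(19): 21 → V
T(19)+D(3): 22 → W
N(13)+U(20): 33≡7 → H
K(10)+K(10): 20 → U
W(22)+G(6): 28≡2 → C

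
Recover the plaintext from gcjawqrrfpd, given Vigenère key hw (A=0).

Repeat the key across the ciphertext: hwhwhwhwhwh
g(6)−h(7): -1≡25 → z
c(2)−w(22): -20≡6 → g
j(9)−h(7): 2 → c
a(0)−w(22): -22≡4 → e
w(22)−h(7): 15 → p
q(16)−w(22): -6≡20 → u
r(17)−h(7): 10 → k
r(17)−w(22): -5≡21 → v
f(5)−h(7): -2≡24 → y
p(15)−w(22): -7≡19 → t
d(3)−h(7): -4≡22 → w

zgcepukvytw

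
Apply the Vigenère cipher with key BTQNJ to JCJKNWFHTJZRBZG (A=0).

KVZXWXYXGSAKRMP

Repeat the key across the message: BTQNJBTQNJBTQNJ
J(9)+B(1): 10 → K
C(2)+T(19): 21 → V
J(9)+Q(16): 25 → Z
K(10)+N(13): 23 → X
N(13)+J(9): 22 → W
W(22)+B(1): 23 → X
F(5)+T(19): 24 → Y
H(7)+Q(16): 23 → X
T(19)+N(13): 32≡6 → G
J(9)+J(9): 18 → S
Z(25)+B(1): 26≡0 → A
R(17)+T(19): 36≡10 → K
B(1)+Q(16): 17 → R
Z(25)+N(13): 38≡12 → M
G(6)+J(9): 15 → P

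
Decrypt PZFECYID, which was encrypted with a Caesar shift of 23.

SCIHFBLG

P(15): 15−23=-8≡18 → S
Z(25): 25−23=2 → C
F(5): 5−23=-18≡8 → I
E(4): 4−23=-19≡7 → H
C(2): 2−23=-21≡5 → F
Y(24): 24−23=1 → B
I(8): 8−23=-15≡11 → L
D(3): 3−23=-20≡6 → G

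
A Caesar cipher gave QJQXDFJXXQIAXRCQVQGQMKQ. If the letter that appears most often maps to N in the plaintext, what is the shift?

3

The most frequent ciphertext letter is Q (appears 7 times).
Q is position 16; N is position 13.
Shift = 3.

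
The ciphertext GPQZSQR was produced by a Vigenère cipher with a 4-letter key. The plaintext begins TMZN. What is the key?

Subtract each crib letter from the matching ciphertext letter (mod 26):
G(6)−T(19)=-13≡13 → N
P(15)−M(12)=3 → D
Q(16)−Z(25)=-9≡17 → R
Z(25)−N(13)=12 → M

NDRM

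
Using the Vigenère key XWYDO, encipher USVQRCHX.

ROTTFZDV

Repeat the key across the message: XWYDOXWY
U(20)+X(23): 43≡17 → R
S(18)+W(22): 40≡14 → O
V(21)+Y(24): 45≡19 → T
Q(16)+D(3): 19 → T
R(17)+O(14): 31≡5 → F
C(2)+X(23): 25 → Z
H(7)+W(22): 29≡3 → D
X(23)+Y(24): 47≡21 → V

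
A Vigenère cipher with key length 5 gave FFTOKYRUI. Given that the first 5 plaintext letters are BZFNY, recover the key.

Subtract each crib letter from the matching ciphertext letter (mod 26):
F(5)−B(1)=4 → E
F(5)−Z(25)=-20≡6 → G
T(19)−F(5)=14 → O
O(14)−N(13)=1 → B
K(10)−Y(24)=-14≡12 → M

EGOBM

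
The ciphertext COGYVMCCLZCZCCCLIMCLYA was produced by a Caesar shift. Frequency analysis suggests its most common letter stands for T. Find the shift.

9

The most frequent ciphertext letter is C (appears 8 times).
C is position 2; T is position 19.
Shift = -17≡9.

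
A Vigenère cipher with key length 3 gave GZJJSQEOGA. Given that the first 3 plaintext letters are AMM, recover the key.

Subtract each crib letter from the matching ciphertext letter (mod 26):
G(6)−A(0)=6 → G
Z(25)−M(12)=13 → N
J(9)−M(12)=-3≡23 → X

GNX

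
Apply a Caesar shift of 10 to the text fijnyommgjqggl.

pstxiywwqtaqqv

f(5): 5+10=15 → p
i(8): 8+10=18 → s
j(9): 9+10=19 → t
n(13): 13+10=23 → x
y(24): 24+10=34≡8 → i
o(14): 14+10=24 → y
m(12): 12+10=22 → w
m(12): 12+10=22 → w
g(6): 6+10=16 → q
j(9): 9+10=19 → t
q(16): 16+10=26≡0 → a
g(6): 6+10=16 → q
g(6): 6+10=16 → q
l(11): 11+10=21 → v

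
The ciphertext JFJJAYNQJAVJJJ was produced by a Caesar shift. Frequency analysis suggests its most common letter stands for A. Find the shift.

The most frequent ciphertext letter is J (appears 7 times).
J is position 9; A is position 0.
Shift = 9.

9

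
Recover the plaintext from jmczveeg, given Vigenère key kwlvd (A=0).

Repeat the key across the ciphertext: kwlvdkwl
j(9)−k(10): -1≡25 → z
m(12)−w(22): -10≡16 → q
c(2)−l(11): -9≡17 → r
z(25)−v(21): 4 → e
v(21)−d(3): 18 → s
e(4)−k(10): -6≡20 → u
e(4)−w(22): -18≡8 → i
g(6)−l(11): -5≡21 → v

zqresuiv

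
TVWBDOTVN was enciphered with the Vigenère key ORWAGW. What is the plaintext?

FEABXSFER

Repeat the key across the ciphertext: ORWAGWORW
T(19)−O(14): 5 → F
V(21)−R(17): 4 → E
W(22)−W(22): 0 → A
B(1)−A(0): 1 → B
D(3)−G(6): -3≡23 → X
O(14)−W(22): -8≡18 → S
T(19)−O(14): 5 → F
V(21)−R(17): 4 → E
N(13)−W(22): -9≡17 → R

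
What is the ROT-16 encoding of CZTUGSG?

C(2): 2+16=18 → S
Z(25): 25+16=41≡15 → P
T(19): 19+16=35≡9 → J
U(20): 20+16=36≡10 → K
G(6): 6+16=22 → W
S(18): 18+16=34≡8 → I
G(6): 6+16=22 → W

SPJKWIW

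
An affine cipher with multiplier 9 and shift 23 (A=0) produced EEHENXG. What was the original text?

The inverse of 9 mod 26 is 3, since 9·3=27≡1. Apply D(y)=3·(y−23) mod 26:
E(4): 3·(4−23)=-57≡21 → V
E(4): 3·(4−23)=-57≡21 → V
H(7): 3·(7−23)=-48≡4 → E
E(4): 3·(4−23)=-57≡21 → V
N(13): 3·(13−23)=-30≡22 → W
X(23): 3·(23−23)=0 → A
G(6): 3·(6−23)=-51≡1 → B

VVEVWAB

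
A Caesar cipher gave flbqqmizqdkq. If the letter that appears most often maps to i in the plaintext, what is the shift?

8

The most frequent ciphertext letter is q (appears 4 times).
q is position 16; i is position 8.
Shift = 8.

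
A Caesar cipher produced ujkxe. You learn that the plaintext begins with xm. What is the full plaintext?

From the crib: u(20)−x(23)=-3≡23, so the shift is 23.
Subtract 23 from each ciphertext letter:
u(20): 20−23=-3≡23 → x
j(9): 9−23=-14≡12 → m
k(10): 10−23=-13≡13 → n
x(23): 23−23=0 → a
e(4): 4−23=-19≡7 → h

xmnah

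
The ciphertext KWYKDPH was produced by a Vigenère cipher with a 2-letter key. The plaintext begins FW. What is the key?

FA

Subtract each crib letter from the matching ciphertext letter (mod 26):
K(10)−F(5)=5 → F
W(22)−W(22)=0 → A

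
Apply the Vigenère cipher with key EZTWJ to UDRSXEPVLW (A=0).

Repeat the key across the message: EZTWJEZTWJ
U(20)+E(4): 24 → Y
D(3)+Z(25): 28≡2 → C
R(17)+T(19): 36≡10 → K
S(18)+W(22): 40≡14 → O
X(23)+J(9): 32≡6 → G
E(4)+E(4): 8 → I
P(15)+Z(25): 40≡14 → O
V(21)+T(19): 40≡14 → O
L(11)+W(22): 33≡7 → H
W(22)+J(9): 31≡5 → F

YCKOGIOOHF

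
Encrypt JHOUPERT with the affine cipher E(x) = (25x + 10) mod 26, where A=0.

J(9): 25·9+10=235≡1 → B
H(7): 25·7+10=185≡3 → D
O(14): 25·14+10=360≡22 → W
U(20): 25·20+10=510≡16 → Q
P(15): 25·15+10=385≡21 → V
E(4): 25·4+10=110≡6 → G
R(17): 25·17+10=435≡19 → T
T(19): 25·19+10=485≡17 → R

BDWQVGTR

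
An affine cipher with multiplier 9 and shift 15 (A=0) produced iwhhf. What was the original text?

fvccw

The inverse of 9 mod 26 is 3, since 9·3=27≡1. Apply D(y)=3·(y−15) mod 26:
i(8): 3·(8−15)=-21≡5 → f
w(22): 3·(22−15)=21 → v
h(7): 3·(7−15)=-24≡2 → c
h(7): 3·(7−15)=-24≡2 → c
f(5): 3·(5−15)=-30≡22 → w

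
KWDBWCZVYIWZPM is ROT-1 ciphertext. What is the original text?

JVCAVBYUXHVYOL

K(10): 10−1=9 → J
W(22): 22−1=21 → V
D(3): 3−1=2 → C
B(1): 1−1=0 → A
W(22): 22−1=21 → V
C(2): 2−1=1 → B
Z(25): 25−1=24 → Y
V(21): 21−1=20 → U
Y(24): 24−1=23 → X
I(8): 8−1=7 → H
W(22): 22−1=21 → V
Z(25): 25−1=24 → Y
P(15): 15−1=14 → O
M(12): 12−1=11 → L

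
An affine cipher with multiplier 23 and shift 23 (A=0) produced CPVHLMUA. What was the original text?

The inverse of 23 mod 26 is 17, since 23·17=391≡1. Apply D(y)=17·(y−23) mod 26:
C(2): 17·(2−23)=-357≡7 → H
P(15): 17·(15−23)=-136≡20 → U
V(21): 17·(21−23)=-34≡18 → S
H(7): 17·(7−23)=-272≡14 → O
L(11): 17·(11−23)=-204≡4 → E
M(12): 17·(12−23)=-187≡21 → V
U(20): 17·(20−23)=-51≡1 → B
A(0): 17·(0−23)=-391≡25 → Z

HUSOEVBZ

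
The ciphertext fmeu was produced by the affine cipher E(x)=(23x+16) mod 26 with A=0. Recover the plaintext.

vkeq

The inverse of 23 mod 26 is 17, since 23·17=391≡1. Apply D(y)=17·(y−16) mod 26:
f(5): 17·(5−16)=-187≡21 → v
m(12): 17·(12−16)=-68≡10 → k
e(4): 17·(4−16)=-204≡4 → e
u(20): 17·(20−16)=68≡16 → q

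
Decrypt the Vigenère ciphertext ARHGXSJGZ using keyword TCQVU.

HPRLDZHQE

Repeat the key across the ciphertext: TCQVUTCQV
A(0)−T(19): -19≡7 → H
R(17)−C(2): 15 → P
H(7)−Q(16): -9≡17 → R
G(6)−V(21): -15≡11 → L
X(23)−U(20): 3 → D
S(18)−T(19): -1≡25 → Z
J(9)−C(2): 7 → H
G(6)−Q(16): -10≡16 → Q
Z(25)−V(21): 4 → E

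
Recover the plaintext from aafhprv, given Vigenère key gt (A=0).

Repeat the key across the ciphertext: gtgtgtg
a(0)−g(6): -6≡20 → u
a(0)−t(19): -19≡7 → h
f(5)−g(6): -1≡25 → z
h(7)−t(19): -12≡14 → o
p(15)−g(6): 9 → j
r(17)−t(19): -2≡24 → y
v(21)−g(6): 15 → p

uhzojyp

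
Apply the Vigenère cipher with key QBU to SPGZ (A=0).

Repeat the key across the message: QBUQ
S(18)+Q(16): 34≡8 → I
P(15)+B(1): 16 → Q
G(6)+U(20): 26≡0 → A
Z(25)+Q(16): 41≡15 → P

IQAP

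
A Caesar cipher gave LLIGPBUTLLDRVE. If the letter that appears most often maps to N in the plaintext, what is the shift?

The most frequent ciphertext letter is L (appears 4 times).
L is position 11; N is position 13.
Shift = -2≡24.

24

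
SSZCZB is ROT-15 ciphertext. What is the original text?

S(18): 18−15=3 → D
S(18): 18−15=3 → D
Z(25): 25−15=10 → K
C(2): 2−15=-13≡13 → N
Z(25): 25−15=10 → K
B(1): 1−15=-14≡12 → M

DDKNKM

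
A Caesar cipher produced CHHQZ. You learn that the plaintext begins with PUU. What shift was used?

From the crib: C(2)−P(15)=-13≡13, so the shift is 13.

13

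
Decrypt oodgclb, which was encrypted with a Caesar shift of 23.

rrgjfoe

o(14): 14−23=-9≡17 → r
o(14): 14−23=-9≡17 → r
d(3): 3−23=-20≡6 → g
g(6): 6−23=-17≡9 → j
c(2): 2−23=-21≡5 → f
l(11): 11−23=-12≡14 → o
b(1): 1−23=-22≡4 → e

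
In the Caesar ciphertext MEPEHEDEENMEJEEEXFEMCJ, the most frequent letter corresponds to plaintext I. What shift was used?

The most frequent ciphertext letter is E (appears 10 times).
E is position 4; I is position 8.
Shift = -4≡22.

22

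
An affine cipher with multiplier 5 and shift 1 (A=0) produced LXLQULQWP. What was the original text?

CUCDJCDZI

The inverse of 5 mod 26 is 21, since 5·21=105≡1. Apply D(y)=21·(y−1) mod 26:
L(11): 21·(11−1)=210≡2 → C
X(23): 21·(23−1)=462≡20 → U
L(11): 21·(11−1)=210≡2 → C
Q(16): 21·(16−1)=315≡3 → D
U(20): 21·(20−1)=399≡9 → J
L(11): 21·(11−1)=210≡2 → C
Q(16): 21·(16−1)=315≡3 → D
W(22): 21·(22−1)=441≡25 → Z
P(15): 21·(15−1)=294≡8 → I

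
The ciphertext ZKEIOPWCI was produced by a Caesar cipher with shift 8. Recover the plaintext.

Z(25): 25−8=17 → R
K(10): 10−8=2 → C
E(4): 4−8=-4≡22 → W
I(8): 8−8=0 → A
O(14): 14−8=6 → G
P(15): 15−8=7 → H
W(22): 22−8=14 → O
C(2): 2−8=-6≡20 → U
I(8): 8−8=0 → A

RCWAGHOUA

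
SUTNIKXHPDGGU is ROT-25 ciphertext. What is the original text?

TVUOJLYIQEHHV

S(18): 18−25=-7≡19 → T
U(20): 20−25=-5≡21 → V
T(19): 19−25=-6≡20 → U
N(13): 13−25=-12≡14 → O
I(8): 8−25=-17≡9 → J
K(10): 10−25=-15≡11 → L
X(23): 23−25=-2≡24 → Y
H(7): 7−25=-18≡8 → I
P(15): 15−25=-10≡16 → Q
D(3): 3−25=-22≡4 → E
G(6): 6−25=-19≡7 → H
G(6): 6−25=-19≡7 → H
U(20): 20−25=-5≡21 → V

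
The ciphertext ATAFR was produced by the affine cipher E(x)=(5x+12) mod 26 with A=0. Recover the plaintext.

IRIJB

The inverse of 5 mod 26 is 21, since 5·21=105≡1. Apply D(y)=21·(y−12) mod 26:
A(0): 21·(0−12)=-252≡8 → I
T(19): 21·(19−12)=147≡17 → R
A(0): 21·(0−12)=-252≡8 → I
F(5): 21·(5−12)=-147≡9 → J
R(17): 21·(17−12)=105≡1 → B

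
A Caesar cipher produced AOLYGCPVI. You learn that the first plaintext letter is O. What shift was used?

12

From the crib: A(0)−O(14)=-14≡12, so the shift is 12.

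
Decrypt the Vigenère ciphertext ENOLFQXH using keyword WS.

Repeat the key across the ciphertext: WSWSWSWS
E(4)−W(22): -18≡8 → I
N(13)−S(18): -5≡21 → V
O(14)−W(22): -8≡18 → S
L(11)−S(18): -7≡19 → T
F(5)−W(22): -17≡9 → J
Q(16)−S(18): -2≡24 → Y
X(23)−W(22): 1 → B
H(7)−S(18): -11≡15 → P

IVSTJYBP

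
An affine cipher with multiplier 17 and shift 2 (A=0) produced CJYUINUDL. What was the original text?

AFMYITYXZ

The inverse of 17 mod 26 is 23, since 17·23=391≡1. Apply D(y)=23·(y−2) mod 26:
C(2): 23·(2−2)=0 → A
J(9): 23·(9−2)=161≡5 → F
Y(24): 23·(24−2)=506≡12 → M
U(20): 23·(20−2)=414≡24 → Y
I(8): 23·(8−2)=138≡8 → I
N(13): 23·(13−2)=253≡19 → T
U(20): 23·(20−2)=414≡24 → Y
D(3): 23·(3−2)=23 → X
L(11): 23·(11−2)=207≡25 → Z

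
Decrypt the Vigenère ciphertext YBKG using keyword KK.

ORAW

Repeat the key across the ciphertext: KKKK
Y(24)−K(10): 14 → O
B(1)−K(10): -9≡17 → R
K(10)−K(10): 0 → A
G(6)−K(10): -4≡22 → W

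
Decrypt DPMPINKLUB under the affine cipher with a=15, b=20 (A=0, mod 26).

LRWRUDIPAX

The inverse of 15 mod 26 is 7, since 15·7=105≡1. Apply D(y)=7·(y−20) mod 26:
D(3): 7·(3−20)=-119≡11 → L
P(15): 7·(15−20)=-35≡17 → R
M(12): 7·(12−20)=-56≡22 → W
P(15): 7·(15−20)=-35≡17 → R
I(8): 7·(8−20)=-84≡20 → U
N(13): 7·(13−20)=-49≡3 → D
K(10): 7·(10−20)=-70≡8 → I
L(11): 7·(11−20)=-63≡15 → P
U(20): 7·(20−20)=0 → A
B(1): 7·(1−20)=-133≡23 → X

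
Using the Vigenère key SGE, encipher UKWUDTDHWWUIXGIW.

Repeat the key across the message: SGESGESGESGESGES
U(20)+S(18): 38≡12 → M
K(10)+G(6): 16 → Q
W(22)+E(4): 26≡0 → A
U(20)+S(18): 38≡12 → M
D(3)+G(6): 9 → J
T(19)+E(4): 23 → X
D(3)+S(18): 21 → V
H(7)+G(6): 13 → N
W(22)+E(4): 26≡0 → A
W(22)+S(18): 40≡14 → O
U(20)+G(6): 26≡0 → A
I(8)+E(4): 12 → M
X(23)+S(18): 41≡15 → P
G(6)+G(6): 12 → M
I(8)+E(4): 12 → M
W(22)+S(18): 40≡14 → O

MQAMJXVNAOAMPMMO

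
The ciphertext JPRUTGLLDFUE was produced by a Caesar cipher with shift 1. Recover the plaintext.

IOQTSFKKCETD

J(9): 9−1=8 → I
P(15): 15−1=14 → O
R(17): 17−1=16 → Q
U(20): 20−1=19 → T
T(19): 19−1=18 → S
G(6): 6−1=5 → F
L(11): 11−1=10 → K
L(11): 11−1=10 → K
D(3): 3−1=2 → C
F(5): 5−1=4 → E
U(20): 20−1=19 → T
E(4): 4−1=3 → D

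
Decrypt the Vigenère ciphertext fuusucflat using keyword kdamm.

vrugiscloh

Repeat the key across the ciphertext: kdammkdamm
f(5)−k(10): -5≡21 → v
u(20)−d(3): 17 → r
u(20)−a(0): 20 → u
s(18)−m(12): 6 → g
u(20)−m(12): 8 → i
c(2)−k(10): -8≡18 → s
f(5)−d(3): 2 → c
l(11)−a(0): 11 → l
a(0)−m(12): -12≡14 → o
t(19)−m(12): 7 → h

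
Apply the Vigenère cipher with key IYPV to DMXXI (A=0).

LKMSQ

Repeat the key across the message: IYPVI
D(3)+I(8): 11 → L
M(12)+Y(24): 36≡10 → K
X(23)+P(15): 38≡12 → M
X(23)+V(21): 44≡18 → S
I(8)+I(8): 16 → Q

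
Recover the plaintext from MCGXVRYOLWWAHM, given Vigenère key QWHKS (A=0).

WGZNDBCHBEGEAC

Repeat the key across the ciphertext: QWHKSQWHKSQWHK
M(12)−Q(16): -4≡22 → W
C(2)−W(22): -20≡6 → G
G(6)−H(7): -1≡25 → Z
X(23)−K(10): 13 → N
V(21)−S(18): 3 → D
R(17)−Q(16): 1 → B
Y(24)−W(22): 2 → C
O(14)−H(7): 7 → H
L(11)−K(10): 1 → B
W(22)−S(18): 4 → E
W(22)−Q(16): 6 → G
A(0)−W(22): -22≡4 → E
H(7)−H(7): 0 → A
M(12)−K(10): 2 → C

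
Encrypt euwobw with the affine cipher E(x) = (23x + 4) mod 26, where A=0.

e(4): 23·4+4=96≡18 → s
u(20): 23·20+4=464≡22 → w
w(22): 23·22+4=510≡16 → q
o(14): 23·14+4=326≡14 → o
b(1): 23·1+4=27≡1 → b
w(22): 23·22+4=510≡16 → q

swqobq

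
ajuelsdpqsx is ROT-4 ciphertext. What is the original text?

wfqahozlmot

a(0): 0−4=-4≡22 → w
j(9): 9−4=5 → f
u(20): 20−4=16 → q
e(4): 4−4=0 → a
l(11): 11−4=7 → h
s(18): 18−4=14 → o
d(3): 3−4=-1≡25 → z
p(15): 15−4=11 → l
q(16): 16−4=12 → m
s(18): 18−4=14 → o
x(23): 23−4=19 → t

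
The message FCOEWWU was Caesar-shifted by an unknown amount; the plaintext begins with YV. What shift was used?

7

From the crib: F(5)−Y(24)=-19≡7, so the shift is 7.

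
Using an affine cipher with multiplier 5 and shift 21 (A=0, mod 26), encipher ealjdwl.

pvyokby

e(4): 5·4+21=41≡15 → p
a(0): 5·0+21=21 → v
l(11): 5·11+21=76≡24 → y
j(9): 5·9+21=66≡14 → o
d(3): 5·3+21=36≡10 → k
w(22): 5·22+21=131≡1 → b
l(11): 5·11+21=76≡24 → y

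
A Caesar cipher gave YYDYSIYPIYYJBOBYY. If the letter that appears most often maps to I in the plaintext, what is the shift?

The most frequent ciphertext letter is Y (appears 8 times).
Y is position 24; I is position 8.
Shift = 16.

16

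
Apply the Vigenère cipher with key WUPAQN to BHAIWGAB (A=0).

XBPIMTWV

Repeat the key across the message: WUPAQNWU
B(1)+W(22): 23 → X
H(7)+U(20): 27≡1 → B
A(0)+P(15): 15 → P
I(8)+A(0): 8 → I
W(22)+Q(16): 38≡12 → M
G(6)+N(13): 19 → T
A(0)+W(22): 22 → W
B(1)+U(20): 21 → V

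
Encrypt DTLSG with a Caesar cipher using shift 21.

YOGNB

D(3): 3+21=24 → Y
T(19): 19+21=40≡14 → O
L(11): 11+21=32≡6 → G
S(18): 18+21=39≡13 → N
G(6): 6+21=27≡1 → B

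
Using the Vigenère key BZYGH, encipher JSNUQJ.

KRLAXK

Repeat the key across the message: BZYGHB
J(9)+B(1): 10 → K
S(18)+Z(25): 43≡17 → R
N(13)+Y(24): 37≡11 → L
U(20)+G(6): 26≡0 → A
Q(16)+H(7): 23 → X
J(9)+B(1): 10 → K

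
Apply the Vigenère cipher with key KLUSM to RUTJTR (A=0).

Repeat the key across the message: KLUSMK
R(17)+K(10): 27≡1 → B
U(20)+L(11): 31≡5 → F
T(19)+U(20): 39≡13 → N
J(9)+S(18): 27≡1 → B
T(19)+M(12): 31≡5 → F
R(17)+K(10): 27≡1 → B

BFNBFB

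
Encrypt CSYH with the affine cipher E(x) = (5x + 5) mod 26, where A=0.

C(2): 5·2+5=15 → P
S(18): 5·18+5=95≡17 → R
Y(24): 5·24+5=125≡21 → V
H(7): 5·7+5=40≡14 → O

PRVO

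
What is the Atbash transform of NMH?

N(13) → M(12)
M(12) → N(13)
H(7) → S(18)

MNS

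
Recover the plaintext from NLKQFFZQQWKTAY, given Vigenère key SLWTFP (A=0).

Repeat the key across the ciphertext: SLWTFPSLWTFPSL
N(13)−S(18): -5≡21 → V
L(11)−L(11): 0 → A
K(10)−W(22): -12≡14 → O
Q(16)−T(19): -3≡23 → X
F(5)−F(5): 0 → A
F(5)−P(15): -10≡16 → Q
Z(25)−S(18): 7 → H
Q(16)−L(11): 5 → F
Q(16)−W(22): -6≡20 → U
W(22)−T(19): 3 → D
K(10)−F(5): 5 → F
T(19)−P(15): 4 → E
A(0)−S(18): -18≡8 → I
Y(24)−L(11): 13 → N

VAOXAQHFUDFEIN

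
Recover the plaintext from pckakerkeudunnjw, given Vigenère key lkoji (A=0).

eswrcthwvmskzebl

Repeat the key across the ciphertext: lkojilkojilkojil
p(15)−l(11): 4 → e
c(2)−k(10): -8≡18 → s
k(10)−o(14): -4≡22 → w
a(0)−j(9): -9≡17 → r
k(10)−i(8): 2 → c
e(4)−l(11): -7≡19 → t
r(17)−k(10): 7 → h
k(10)−o(14): -4≡22 → w
e(4)−j(9): -5≡21 → v
u(20)−i(8): 12 → m
d(3)−l(11): -8≡18 → s
u(20)−k(10): 10 → k
n(13)−o(14): -1≡25 → z
n(13)−j(9): 4 → e
j(9)−i(8): 1 → b
w(22)−l(11): 11 → l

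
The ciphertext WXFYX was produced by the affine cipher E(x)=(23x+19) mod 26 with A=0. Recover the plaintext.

ZQWHQ

The inverse of 23 mod 26 is 17, since 23·17=391≡1. Apply D(y)=17·(y−19) mod 26:
W(22): 17·(22−19)=51≡25 → Z
X(23): 17·(23−19)=68≡16 → Q
F(5): 17·(5−19)=-238≡22 → W
Y(24): 17·(24−19)=85≡7 → H
X(23): 17·(23−19)=68≡16 → Q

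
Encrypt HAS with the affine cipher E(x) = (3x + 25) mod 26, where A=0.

H(7): 3·7+25=46≡20 → U
A(0): 3·0+25=25 → Z
S(18): 3·18+25=79≡1 → B

UZB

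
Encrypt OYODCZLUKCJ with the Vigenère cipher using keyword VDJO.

Repeat the key across the message: VDJOVDJOVDJ
O(14)+V(21): 35≡9 → J
Y(24)+D(3): 27≡1 → B
O(14)+J(9): 23 → X
D(3)+O(14): 17 → R
C(2)+V(21): 23 → X
Z(25)+D(3): 28≡2 → C
L(11)+J(9): 20 → U
U(20)+O(14): 34≡8 → I
K(10)+V(21): 31≡5 → F
C(2)+D(3): 5 → F
J(9)+J(9): 18 → S

JBXRXCUIFFS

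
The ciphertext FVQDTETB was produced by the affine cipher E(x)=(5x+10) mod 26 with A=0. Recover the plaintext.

ZXWJHEHT

The inverse of 5 mod 26 is 21, since 5·21=105≡1. Apply D(y)=21·(y−10) mod 26:
F(5): 21·(5−10)=-105≡25 → Z
V(21): 21·(21−10)=231≡23 → X
Q(16): 21·(16−10)=126≡22 → W
D(3): 21·(3−10)=-147≡9 → J
T(19): 21·(19−10)=189≡7 → H
E(4): 21·(4−10)=-126≡4 → E
T(19): 21·(19−10)=189≡7 → H
B(1): 21·(1−10)=-189≡19 → T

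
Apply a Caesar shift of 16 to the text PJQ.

FZG

P(15): 15+16=31≡5 → F
J(9): 9+16=25 → Z
Q(16): 16+16=32≡6 → G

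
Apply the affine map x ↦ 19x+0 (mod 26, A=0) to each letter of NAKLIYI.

N(13): 19·13+0=247≡13 → N
A(0): 19·0+0=0 → A
K(10): 19·10+0=190≡8 → I
L(11): 19·11+0=209≡1 → B
I(8): 19·8+0=152≡22 → W
Y(24): 19·24+0=456≡14 → O
I(8): 19·8+0=152≡22 → W

NAIBWOW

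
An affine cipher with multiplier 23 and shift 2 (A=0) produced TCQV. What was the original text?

DAEL

The inverse of 23 mod 26 is 17, since 23·17=391≡1. Apply D(y)=17·(y−2) mod 26:
T(19): 17·(19−2)=289≡3 → D
C(2): 17·(2−2)=0 → A
Q(16): 17·(16−2)=238≡4 → E
V(21): 17·(21−2)=323≡11 → L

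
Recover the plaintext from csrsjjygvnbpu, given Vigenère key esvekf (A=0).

yawozeuoajrkq

Repeat the key across the ciphertext: esvekfesvekfe
c(2)−e(4): -2≡24 → y
s(18)−s(18): 0 → a
r(17)−v(21): -4≡22 → w
s(18)−e(4): 14 → o
j(9)−k(10): -1≡25 → z
j(9)−f(5): 4 → e
y(24)−e(4): 20 → u
g(6)−s(18): -12≡14 → o
v(21)−v(21): 0 → a
n(13)−e(4): 9 → j
b(1)−k(10): -9≡17 → r
p(15)−f(5): 10 → k
u(20)−e(4): 16 → q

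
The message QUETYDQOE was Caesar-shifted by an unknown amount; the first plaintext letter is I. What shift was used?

From the crib: Q(16)−I(8)=8, so the shift is 8.

8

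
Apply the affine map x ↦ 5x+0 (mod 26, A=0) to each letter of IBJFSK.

I(8): 5·8+0=40≡14 → O
B(1): 5·1+0=5 → F
J(9): 5·9+0=45≡19 → T
F(5): 5·5+0=25 → Z
S(18): 5·18+0=90≡12 → M
K(10): 5·10+0=50≡24 → Y

OFTZMY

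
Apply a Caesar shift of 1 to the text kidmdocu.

k(10): 10+1=11 → l
i(8): 8+1=9 → j
d(3): 3+1=4 → e
m(12): 12+1=13 → n
d(3): 3+1=4 → e
o(14): 14+1=15 → p
c(2): 2+1=3 → d
u(20): 20+1=21 → v

ljenepdv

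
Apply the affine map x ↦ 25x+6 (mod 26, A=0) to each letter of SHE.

S(18): 25·18+6=456≡14 → O
H(7): 25·7+6=181≡25 → Z
E(4): 25·4+6=106≡2 → C

OZC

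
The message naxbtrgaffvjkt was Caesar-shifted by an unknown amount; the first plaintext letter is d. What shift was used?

10

From the crib: n(13)−d(3)=10, so the shift is 10.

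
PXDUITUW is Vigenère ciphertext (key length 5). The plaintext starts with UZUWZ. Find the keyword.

Subtract each crib letter from the matching ciphertext letter (mod 26):
P(15)−U(20)=-5≡21 → V
X(23)−Z(25)=-2≡24 → Y
D(3)−U(20)=-17≡9 → J
U(20)−W(22)=-2≡24 → Y
I(8)−Z(25)=-17≡9 → J

VYJYJ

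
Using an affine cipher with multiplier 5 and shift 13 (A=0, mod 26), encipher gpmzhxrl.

g(6): 5·6+13=43≡17 → r
p(15): 5·15+13=88≡10 → k
m(12): 5·12+13=73≡21 → v
z(25): 5·25+13=138≡8 → i
h(7): 5·7+13=48≡22 → w
x(23): 5·23+13=128≡24 → y
r(17): 5·17+13=98≡20 → u
l(11): 5·11+13=68≡16 → q

rkviwyuq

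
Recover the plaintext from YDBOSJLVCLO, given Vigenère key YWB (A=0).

AHAQWINZBNS

Repeat the key across the ciphertext: YWBYWBYWBYW
Y(24)−Y(24): 0 → A
D(3)−W(22): -19≡7 → H
B(1)−B(1): 0 → A
O(14)−Y(24): -10≡16 → Q
S(18)−W(22): -4≡22 → W
J(9)−B(1): 8 → I
L(11)−Y(24): -13≡13 → N
V(21)−W(22): -1≡25 → Z
C(2)−B(1): 1 → B
L(11)−Y(24): -13≡13 → N
O(14)−W(22): -8≡18 → S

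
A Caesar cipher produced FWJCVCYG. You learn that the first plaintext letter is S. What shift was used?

13

From the crib: F(5)−S(18)=-13≡13, so the shift is 13.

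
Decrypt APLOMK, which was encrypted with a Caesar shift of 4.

A(0): 0−4=-4≡22 → W
P(15): 15−4=11 → L
L(11): 11−4=7 → H
O(14): 14−4=10 → K
M(12): 12−4=8 → I
K(10): 10−4=6 → G

WLHKIG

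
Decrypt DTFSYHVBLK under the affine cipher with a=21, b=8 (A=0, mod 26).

BDLYCVNRPK

The inverse of 21 mod 26 is 5, since 21·5=105≡1. Apply D(y)=5·(y−8) mod 26:
D(3): 5·(3−8)=-25≡1 → B
T(19): 5·(19−8)=55≡3 → D
F(5): 5·(5−8)=-15≡11 → L
S(18): 5·(18−8)=50≡24 → Y
Y(24): 5·(24−8)=80≡2 → C
H(7): 5·(7−8)=-5≡21 → V
V(21): 5·(21−8)=65≡13 → N
B(1): 5·(1−8)=-35≡17 → R
L(11): 5·(11−8)=15 → P
K(10): 5·(10−8)=10 → K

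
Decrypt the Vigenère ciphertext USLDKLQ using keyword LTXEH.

Repeat the key across the ciphertext: LTXEHLT
U(20)−L(11): 9 → J
S(18)−T(19): -1≡25 → Z
L(11)−X(23): -12≡14 → O
D(3)−E(4): -1≡25 → Z
K(10)−H(7): 3 → D
L(11)−L(11): 0 → A
Q(16)−T(19): -3≡23 → X

JZOZDAX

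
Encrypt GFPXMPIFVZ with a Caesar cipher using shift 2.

G(6): 6+2=8 → I
F(5): 5+2=7 → H
P(15): 15+2=17 → R
X(23): 23+2=25 → Z
M(12): 12+2=14 → O
P(15): 15+2=17 → R
I(8): 8+2=10 → K
F(5): 5+2=7 → H
V(21): 21+2=23 → X
Z(25): 25+2=27≡1 → B

IHRZORKHXB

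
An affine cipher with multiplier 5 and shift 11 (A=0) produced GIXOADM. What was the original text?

ZPSLDOV

The inverse of 5 mod 26 is 21, since 5·21=105≡1. Apply D(y)=21·(y−11) mod 26:
G(6): 21·(6−11)=-105≡25 → Z
I(8): 21·(8−11)=-63≡15 → P
X(23): 21·(23−11)=252≡18 → S
O(14): 21·(14−11)=63≡11 → L
A(0): 21·(0−11)=-231≡3 → D
D(3): 21·(3−11)=-168≡14 → O
M(12): 21·(12−11)=21 → V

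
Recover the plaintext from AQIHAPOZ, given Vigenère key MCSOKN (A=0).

Repeat the key across the ciphertext: MCSOKNMC
A(0)−M(12): -12≡14 → O
Q(16)−C(2): 14 → O
I(8)−S(18): -10≡16 → Q
H(7)−O(14): -7≡19 → T
A(0)−K(10): -10≡16 → Q
P(15)−N(13): 2 → C
O(14)−M(12): 2 → C
Z(25)−C(2): 23 → X

OOQTQCCX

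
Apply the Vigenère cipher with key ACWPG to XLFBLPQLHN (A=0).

XNBQRPSHWT

Repeat the key across the message: ACWPGACWPG
X(23)+A(0): 23 → X
L(11)+C(2): 13 → N
F(5)+W(22): 27≡1 → B
B(1)+P(15): 16 → Q
L(11)+G(6): 17 → R
P(15)+A(0): 15 → P
Q(16)+C(2): 18 → S
L(11)+W(22): 33≡7 → H
H(7)+P(15): 22 → W
N(13)+G(6): 19 → T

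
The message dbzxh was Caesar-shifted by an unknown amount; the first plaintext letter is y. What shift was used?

5

From the crib: d(3)−y(24)=-21≡5, so the shift is 5.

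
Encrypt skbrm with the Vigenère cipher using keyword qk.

iurbc

Repeat the key across the message: qkqkq
s(18)+q(16): 34≡8 → i
k(10)+k(10): 20 → u
b(1)+q(16): 17 → r
r(17)+k(10): 27≡1 → b
m(12)+q(16): 28≡2 → c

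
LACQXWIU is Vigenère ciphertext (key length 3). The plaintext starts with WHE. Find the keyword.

PTY

Subtract each crib letter from the matching ciphertext letter (mod 26):
L(11)−W(22)=-11≡15 → P
A(0)−H(7)=-7≡19 → T
C(2)−E(4)=-2≡24 → Y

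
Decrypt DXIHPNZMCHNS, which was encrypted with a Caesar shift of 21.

ICNMUSERHMSX

D(3): 3−21=-18≡8 → I
X(23): 23−21=2 → C
I(8): 8−21=-13≡13 → N
H(7): 7−21=-14≡12 → M
P(15): 15−21=-6≡20 → U
N(13): 13−21=-8≡18 → S
Z(25): 25−21=4 → E
M(12): 12−21=-9≡17 → R
C(2): 2−21=-19≡7 → H
H(7): 7−21=-14≡12 → M
N(13): 13−21=-8≡18 → S
S(18): 18−21=-3≡23 → X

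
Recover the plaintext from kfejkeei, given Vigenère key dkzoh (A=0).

hvfvdbuj

Repeat the key across the ciphertext: dkzohdkz
k(10)−d(3): 7 → h
f(5)−k(10): -5≡21 → v
e(4)−z(25): -21≡5 → f
j(9)−o(14): -5≡21 → v
k(10)−h(7): 3 → d
e(4)−d(3): 1 → b
e(4)−k(10): -6≡20 → u
i(8)−z(25): -17≡9 → j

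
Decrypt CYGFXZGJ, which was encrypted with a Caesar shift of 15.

C(2): 2−15=-13≡13 → N
Y(24): 24−15=9 → J
G(6): 6−15=-9≡17 → R
F(5): 5−15=-10≡16 → Q
X(23): 23−15=8 → I
Z(25): 25−15=10 → K
G(6): 6−15=-9≡17 → R
J(9): 9−15=-6≡20 → U

NJRQIKRU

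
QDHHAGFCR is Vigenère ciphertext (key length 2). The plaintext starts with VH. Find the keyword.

VW

Subtract each crib letter from the matching ciphertext letter (mod 26):
Q(16)−V(21)=-5≡21 → V
D(3)−H(7)=-4≡22 → W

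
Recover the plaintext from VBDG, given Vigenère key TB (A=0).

Repeat the key across the ciphertext: TBTB
V(21)−T(19): 2 → C
B(1)−B(1): 0 → A
D(3)−T(19): -16≡10 → K
G(6)−B(1): 5 → F

CAKF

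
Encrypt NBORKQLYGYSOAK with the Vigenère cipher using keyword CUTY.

PVHPMKEWISLMCE

Repeat the key across the message: CUTYCUTYCUTYCU
N(13)+C(2): 15 → P
B(1)+U(20): 21 → V
O(14)+T(19): 33≡7 → H
R(17)+Y(24): 41≡15 → P
K(10)+C(2): 12 → M
Q(16)+U(20): 36≡10 → K
L(11)+T(19): 30≡4 → E
Y(24)+Y(24): 48≡22 → W
G(6)+C(2): 8 → I
Y(24)+U(20): 44≡18 → S
S(18)+T(19): 37≡11 → L
O(14)+Y(24): 38≡12 → M
A(0)+C(2): 2 → C
K(10)+U(20): 30≡4 → E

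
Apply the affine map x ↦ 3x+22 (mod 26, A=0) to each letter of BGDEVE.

B(1): 3·1+22=25 → Z
G(6): 3·6+22=40≡14 → O
D(3): 3·3+22=31≡5 → F
E(4): 3·4+22=34≡8 → I
V(21): 3·21+22=85≡7 → H
E(4): 3·4+22=34≡8 → I

ZOFIHI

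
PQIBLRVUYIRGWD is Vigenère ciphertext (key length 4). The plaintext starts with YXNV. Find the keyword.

RTVG

Subtract each crib letter from the matching ciphertext letter (mod 26):
P(15)−Y(24)=-9≡17 → R
Q(16)−X(23)=-7≡19 → T
I(8)−N(13)=-5≡21 → V
B(1)−V(21)=-20≡6 → G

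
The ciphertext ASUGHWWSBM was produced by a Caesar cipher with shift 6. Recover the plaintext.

A(0): 0−6=-6≡20 → U
S(18): 18−6=12 → M
U(20): 20−6=14 → O
G(6): 6−6=0 → A
H(7): 7−6=1 → B
W(22): 22−6=16 → Q
W(22): 22−6=16 → Q
S(18): 18−6=12 → M
B(1): 1−6=-5≡21 → V
M(12): 12−6=6 → G

UMOABQQMVG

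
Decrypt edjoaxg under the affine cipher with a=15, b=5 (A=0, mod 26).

tmclrwh

The inverse of 15 mod 26 is 7, since 15·7=105≡1. Apply D(y)=7·(y−5) mod 26:
e(4): 7·(4−5)=-7≡19 → t
d(3): 7·(3−5)=-14≡12 → m
j(9): 7·(9−5)=28≡2 → c
o(14): 7·(14−5)=63≡11 → l
a(0): 7·(0−5)=-35≡17 → r
x(23): 7·(23−5)=126≡22 → w
g(6): 7·(6−5)=7 → h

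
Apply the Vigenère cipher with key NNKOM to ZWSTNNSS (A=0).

MJCHZAFC

Repeat the key across the message: NNKOMNNK
Z(25)+N(13): 38≡12 → M
W(22)+N(13): 35≡9 → J
S(18)+K(10): 28≡2 → C
T(19)+O(14): 33≡7 → H
N(13)+M(12): 25 → Z
N(13)+N(13): 26≡0 → A
S(18)+N(13): 31≡5 → F
S(18)+K(10): 28≡2 → C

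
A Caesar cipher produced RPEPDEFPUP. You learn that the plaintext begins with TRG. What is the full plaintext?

TRGRFGHRWR

From the crib: R(17)−T(19)=-2≡24, so the shift is 24.
Subtract 24 from each ciphertext letter:
R(17): 17−24=-7≡19 → T
P(15): 15−24=-9≡17 → R
E(4): 4−24=-20≡6 → G
P(15): 15−24=-9≡17 → R
D(3): 3−24=-21≡5 → F
E(4): 4−24=-20≡6 → G
F(5): 5−24=-19≡7 → H
P(15): 15−24=-9≡17 → R
U(20): 20−24=-4≡22 → W
P(15): 15−24=-9≡17 → R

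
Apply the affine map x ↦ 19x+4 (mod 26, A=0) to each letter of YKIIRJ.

SMAAPT

Y(24): 19·24+4=460≡18 → S
K(10): 19·10+4=194≡12 → M
I(8): 19·8+4=156≡0 → A
I(8): 19·8+4=156≡0 → A
R(17): 19·17+4=327≡15 → P
J(9): 19·9+4=175≡19 → T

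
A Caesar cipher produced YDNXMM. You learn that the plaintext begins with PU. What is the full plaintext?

From the crib: Y(24)−P(15)=9, so the shift is 9.
Subtract 9 from each ciphertext letter:
Y(24): 24−9=15 → P
D(3): 3−9=-6≡20 → U
N(13): 13−9=4 → E
X(23): 23−9=14 → O
M(12): 12−9=3 → D
M(12): 12−9=3 → D

PUEODD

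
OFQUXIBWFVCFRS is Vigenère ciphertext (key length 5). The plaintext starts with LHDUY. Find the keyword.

Subtract each crib letter from the matching ciphertext letter (mod 26):
O(14)−L(11)=3 → D
F(5)−H(7)=-2≡24 → Y
Q(16)−D(3)=13 → N
U(20)−U(20)=0 → A
X(23)−Y(24)=-1≡25 → Z

DYNAZ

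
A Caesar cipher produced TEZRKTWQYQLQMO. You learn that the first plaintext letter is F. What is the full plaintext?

FQLDWFICKCXCYA

From the crib: T(19)−F(5)=14, so the shift is 14.
Subtract 14 from each ciphertext letter:
T(19): 19−14=5 → F
E(4): 4−14=-10≡16 → Q
Z(25): 25−14=11 → L
R(17): 17−14=3 → D
K(10): 10−14=-4≡22 → W
T(19): 19−14=5 → F
W(22): 22−14=8 → I
Q(16): 16−14=2 → C
Y(24): 24−14=10 → K
Q(16): 16−14=2 → C
L(11): 11−14=-3≡23 → X
Q(16): 16−14=2 → C
M(12): 12−14=-2≡24 → Y
O(14): 14−14=0 → A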